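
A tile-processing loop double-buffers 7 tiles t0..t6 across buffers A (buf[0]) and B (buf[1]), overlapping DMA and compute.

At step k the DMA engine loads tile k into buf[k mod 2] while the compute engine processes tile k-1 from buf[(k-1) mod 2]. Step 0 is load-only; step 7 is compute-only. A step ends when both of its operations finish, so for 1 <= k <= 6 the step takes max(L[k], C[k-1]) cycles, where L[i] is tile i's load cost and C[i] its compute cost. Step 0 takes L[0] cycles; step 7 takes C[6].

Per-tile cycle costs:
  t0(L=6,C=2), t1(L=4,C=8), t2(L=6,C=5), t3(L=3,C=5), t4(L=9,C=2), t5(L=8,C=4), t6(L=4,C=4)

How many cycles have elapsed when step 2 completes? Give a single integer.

k=0 load=t0/6c comp=- wait=6 total=6
k=1 load=t1/4c comp=t0/2c wait=4 total=10
k=2 load=t2/6c comp=t1/8c wait=8 total=18
k=3 load=t3/3c comp=t2/5c wait=5 total=23
k=4 load=t4/9c comp=t3/5c wait=9 total=32
k=5 load=t5/8c comp=t4/2c wait=8 total=40
k=6 load=t6/4c comp=t5/4c wait=4 total=44
k=7 load=- comp=t6/4c wait=4 total=48

end_cycle[2] = 18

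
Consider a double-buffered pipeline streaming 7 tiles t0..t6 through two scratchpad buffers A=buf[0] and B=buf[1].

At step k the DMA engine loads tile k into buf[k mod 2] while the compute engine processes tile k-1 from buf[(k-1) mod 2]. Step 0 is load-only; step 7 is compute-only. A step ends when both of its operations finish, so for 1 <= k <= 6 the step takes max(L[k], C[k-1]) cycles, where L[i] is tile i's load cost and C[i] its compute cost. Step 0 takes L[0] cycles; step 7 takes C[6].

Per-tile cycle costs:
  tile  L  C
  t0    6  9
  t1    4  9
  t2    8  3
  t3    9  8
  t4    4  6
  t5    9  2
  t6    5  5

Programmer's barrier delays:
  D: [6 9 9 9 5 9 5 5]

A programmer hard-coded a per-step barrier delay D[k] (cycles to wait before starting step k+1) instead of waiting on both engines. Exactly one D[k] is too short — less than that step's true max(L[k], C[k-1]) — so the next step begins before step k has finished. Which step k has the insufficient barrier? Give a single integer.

hazard at step 4

k=0 barrier L[0]=6→6c, D[0]=6 ok
k=1 barrier max(L[1]=4,C[0]=9)→9c, D[1]=9 ok
k=2 barrier max(L[2]=8,C[1]=9)→9c, D[2]=9 ok
k=3 barrier max(L[3]=9,C[2]=3)→9c, D[3]=9 ok
k=4 barrier max(L[4]=4,C[3]=8)→8c, D[4]=5 SHORT
k=5 barrier max(L[5]=9,C[4]=6)→9c, D[5]=9 ok
k=6 barrier max(L[6]=5,C[5]=2)→5c, D[6]=5 ok
k=7 barrier C[6]=5→5c, D[7]=5 ok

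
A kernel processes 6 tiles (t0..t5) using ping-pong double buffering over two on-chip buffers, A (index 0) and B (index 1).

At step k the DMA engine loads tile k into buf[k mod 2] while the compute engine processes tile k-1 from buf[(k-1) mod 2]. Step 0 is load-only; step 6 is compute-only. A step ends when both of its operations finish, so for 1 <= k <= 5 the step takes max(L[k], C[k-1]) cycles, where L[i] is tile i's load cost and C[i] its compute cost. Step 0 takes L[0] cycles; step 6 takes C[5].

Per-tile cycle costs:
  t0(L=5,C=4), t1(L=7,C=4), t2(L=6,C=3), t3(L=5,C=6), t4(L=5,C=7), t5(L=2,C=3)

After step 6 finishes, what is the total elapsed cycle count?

[0] DMA t0→A (5c) ∥ CU idle ⇒ 5c, clock 5
[1] DMA t1→B (7c) ∥ CU A:t0 (4c) ⇒ 7c, clock 12
[2] DMA t2→A (6c) ∥ CU B:t1 (4c) ⇒ 6c, clock 18
[3] DMA t3→B (5c) ∥ CU A:t2 (3c) ⇒ 5c, clock 23
[4] DMA t4→A (5c) ∥ CU B:t3 (6c) ⇒ 6c, clock 29
[5] DMA t5→B (2c) ∥ CU A:t4 (7c) ⇒ 7c, clock 36
[6] DMA idle ∥ CU B:t5 (3c) ⇒ 3c, clock 39

end_cycle[6] = 39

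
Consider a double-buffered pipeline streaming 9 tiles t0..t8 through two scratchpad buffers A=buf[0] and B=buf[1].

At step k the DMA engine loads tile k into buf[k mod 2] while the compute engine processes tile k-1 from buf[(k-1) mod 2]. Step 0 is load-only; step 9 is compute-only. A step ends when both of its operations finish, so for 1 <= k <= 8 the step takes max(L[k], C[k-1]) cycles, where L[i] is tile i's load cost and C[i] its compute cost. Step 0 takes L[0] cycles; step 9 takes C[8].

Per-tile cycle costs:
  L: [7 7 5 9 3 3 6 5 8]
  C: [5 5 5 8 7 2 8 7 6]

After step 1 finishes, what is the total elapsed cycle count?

[0] DMA t0→A (7c) ∥ CU idle ⇒ 7c, clock 7
[1] DMA t1→B (7c) ∥ CU A:t0 (5c) ⇒ 7c, clock 14
[2] DMA t2→A (5c) ∥ CU B:t1 (5c) ⇒ 5c, clock 19
[3] DMA t3→B (9c) ∥ CU A:t2 (5c) ⇒ 9c, clock 28
[4] DMA t4→A (3c) ∥ CU B:t3 (8c) ⇒ 8c, clock 36
[5] DMA t5→B (3c) ∥ CU A:t4 (7c) ⇒ 7c, clock 43
[6] DMA t6→A (6c) ∥ CU B:t5 (2c) ⇒ 6c, clock 49
[7] DMA t7→B (5c) ∥ CU A:t6 (8c) ⇒ 8c, clock 57
[8] DMA t8→A (8c) ∥ CU B:t7 (7c) ⇒ 8c, clock 65
[9] DMA idle ∥ CU A:t8 (6c) ⇒ 6c, clock 71

end_cycle[1] = 14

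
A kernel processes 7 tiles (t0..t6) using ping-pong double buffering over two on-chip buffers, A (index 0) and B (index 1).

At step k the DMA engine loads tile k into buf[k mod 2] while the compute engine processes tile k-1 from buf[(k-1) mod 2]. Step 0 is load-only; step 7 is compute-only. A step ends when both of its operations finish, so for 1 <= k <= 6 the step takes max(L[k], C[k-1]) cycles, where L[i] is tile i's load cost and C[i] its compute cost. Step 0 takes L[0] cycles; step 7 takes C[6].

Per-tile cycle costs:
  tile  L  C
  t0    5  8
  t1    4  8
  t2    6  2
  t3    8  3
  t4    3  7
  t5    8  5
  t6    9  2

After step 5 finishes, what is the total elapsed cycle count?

  0. 5=5c; end=5; A:t0 B:-
  1. max(4,8)=8c; end=13; A:t0 B:t1
  2. max(6,8)=8c; end=21; A:t2 B:t1
  3. max(8,2)=8c; end=29; A:t2 B:t3
  4. max(3,3)=3c; end=32; A:t4 B:t3
  5. max(8,7)=8c; end=40; A:t4 B:t5
  6. max(9,5)=9c; end=49; A:t6 B:t5
  7. 2=2c; end=51; A:t6 B:t5

end_cycle[5] = 40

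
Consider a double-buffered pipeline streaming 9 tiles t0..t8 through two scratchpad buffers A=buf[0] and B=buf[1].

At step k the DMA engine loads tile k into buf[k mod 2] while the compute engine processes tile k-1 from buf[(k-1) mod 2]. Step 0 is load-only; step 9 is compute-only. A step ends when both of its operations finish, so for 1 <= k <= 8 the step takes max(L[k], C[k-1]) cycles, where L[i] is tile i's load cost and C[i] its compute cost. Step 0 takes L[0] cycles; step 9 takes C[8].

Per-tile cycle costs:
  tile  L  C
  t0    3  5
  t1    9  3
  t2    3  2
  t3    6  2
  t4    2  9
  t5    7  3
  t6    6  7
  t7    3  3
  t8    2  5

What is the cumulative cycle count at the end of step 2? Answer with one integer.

end_cycle[2] = 15

k=0 load=t0/3c comp=- wait=3 total=3
k=1 load=t1/9c comp=t0/5c wait=9 total=12
k=2 load=t2/3c comp=t1/3c wait=3 total=15
k=3 load=t3/6c comp=t2/2c wait=6 total=21
k=4 load=t4/2c comp=t3/2c wait=2 total=23
k=5 load=t5/7c comp=t4/9c wait=9 total=32
k=6 load=t6/6c comp=t5/3c wait=6 total=38
k=7 load=t7/3c comp=t6/7c wait=7 total=45
k=8 load=t8/2c comp=t7/3c wait=3 total=48
k=9 load=- comp=t8/5c wait=5 total=53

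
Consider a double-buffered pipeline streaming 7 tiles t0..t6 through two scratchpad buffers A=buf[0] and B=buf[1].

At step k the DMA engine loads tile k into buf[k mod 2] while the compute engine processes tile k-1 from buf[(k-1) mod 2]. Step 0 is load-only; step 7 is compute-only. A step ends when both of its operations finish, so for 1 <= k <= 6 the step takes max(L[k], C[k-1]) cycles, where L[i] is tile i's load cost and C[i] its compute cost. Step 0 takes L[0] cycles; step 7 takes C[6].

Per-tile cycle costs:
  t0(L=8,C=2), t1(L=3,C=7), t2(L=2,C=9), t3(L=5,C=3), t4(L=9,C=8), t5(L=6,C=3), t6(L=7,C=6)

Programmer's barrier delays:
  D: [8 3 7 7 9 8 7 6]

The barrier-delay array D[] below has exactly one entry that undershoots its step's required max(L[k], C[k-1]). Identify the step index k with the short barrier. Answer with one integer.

hazard at step 3

[0] required=L[0]=8=8 vs D=8 ok
[1] required=max(L[1]=3,C[0]=2)=3 vs D=3 ok
[2] required=max(L[2]=2,C[1]=7)=7 vs D=7 ok
[3] required=max(L[3]=5,C[2]=9)=9 vs D=7 SHORT
[4] required=max(L[4]=9,C[3]=3)=9 vs D=9 ok
[5] required=max(L[5]=6,C[4]=8)=8 vs D=8 ok
[6] required=max(L[6]=7,C[5]=3)=7 vs D=7 ok
[7] required=C[6]=6=6 vs D=6 ok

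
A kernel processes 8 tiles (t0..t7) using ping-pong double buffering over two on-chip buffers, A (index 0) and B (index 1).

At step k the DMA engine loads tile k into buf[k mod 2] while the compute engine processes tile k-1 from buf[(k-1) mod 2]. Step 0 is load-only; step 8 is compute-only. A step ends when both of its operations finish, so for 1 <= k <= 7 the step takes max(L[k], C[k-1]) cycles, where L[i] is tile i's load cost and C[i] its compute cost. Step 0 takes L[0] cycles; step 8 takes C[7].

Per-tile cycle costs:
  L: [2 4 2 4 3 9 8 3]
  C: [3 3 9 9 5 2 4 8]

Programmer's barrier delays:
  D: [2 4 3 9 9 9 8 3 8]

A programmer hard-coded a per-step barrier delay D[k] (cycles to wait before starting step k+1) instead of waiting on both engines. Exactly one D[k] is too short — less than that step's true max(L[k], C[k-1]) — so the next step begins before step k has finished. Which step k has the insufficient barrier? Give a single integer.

k=0 barrier L[0]=2→2c, D[0]=2 ok
k=1 barrier max(L[1]=4,C[0]=3)→4c, D[1]=4 ok
k=2 barrier max(L[2]=2,C[1]=3)→3c, D[2]=3 ok
k=3 barrier max(L[3]=4,C[2]=9)→9c, D[3]=9 ok
k=4 barrier max(L[4]=3,C[3]=9)→9c, D[4]=9 ok
k=5 barrier max(L[5]=9,C[4]=5)→9c, D[5]=9 ok
k=6 barrier max(L[6]=8,C[5]=2)→8c, D[6]=8 ok
k=7 barrier max(L[7]=3,C[6]=4)→4c, D[7]=3 SHORT
k=8 barrier C[7]=8→8c, D[8]=8 ok

hazard at step 7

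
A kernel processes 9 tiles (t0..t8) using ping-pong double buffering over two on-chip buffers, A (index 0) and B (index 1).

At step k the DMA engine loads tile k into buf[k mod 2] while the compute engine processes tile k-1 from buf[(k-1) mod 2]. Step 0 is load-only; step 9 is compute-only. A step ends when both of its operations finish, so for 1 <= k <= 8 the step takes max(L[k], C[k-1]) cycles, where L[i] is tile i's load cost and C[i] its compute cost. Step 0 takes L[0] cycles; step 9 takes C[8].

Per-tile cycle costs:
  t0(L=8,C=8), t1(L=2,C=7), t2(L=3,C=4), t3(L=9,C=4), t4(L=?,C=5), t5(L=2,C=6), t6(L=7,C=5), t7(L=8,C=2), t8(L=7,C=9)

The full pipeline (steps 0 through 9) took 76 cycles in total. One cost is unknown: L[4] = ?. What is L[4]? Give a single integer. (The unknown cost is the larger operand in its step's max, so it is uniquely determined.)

L[4] = 8

step 0 | dur = L[0]=8 = 8
step 1 | dur = max(L[1]=2, C[0]=8) = 8
step 2 | dur = max(L[2]=3, C[1]=7) = 7
step 3 | dur = max(L[3]=9, C[2]=4) = 9
step 4 | dur = max(L[4]=?, C[3]=4) = L[4]  (unknown; binding)
step 5 | dur = max(L[5]=2, C[4]=5) = 5
step 6 | dur = max(L[6]=7, C[5]=6) = 7
step 7 | dur = max(L[7]=8, C[6]=5) = 8
step 8 | dur = max(L[8]=7, C[7]=2) = 7
step 9 | dur = C[8]=9 = 9
sum of known step durations = 68
dur[4] = total - known = 76 - 68 = 8
L[4] is the binding max in step 4, so L[4] = dur[4] = 8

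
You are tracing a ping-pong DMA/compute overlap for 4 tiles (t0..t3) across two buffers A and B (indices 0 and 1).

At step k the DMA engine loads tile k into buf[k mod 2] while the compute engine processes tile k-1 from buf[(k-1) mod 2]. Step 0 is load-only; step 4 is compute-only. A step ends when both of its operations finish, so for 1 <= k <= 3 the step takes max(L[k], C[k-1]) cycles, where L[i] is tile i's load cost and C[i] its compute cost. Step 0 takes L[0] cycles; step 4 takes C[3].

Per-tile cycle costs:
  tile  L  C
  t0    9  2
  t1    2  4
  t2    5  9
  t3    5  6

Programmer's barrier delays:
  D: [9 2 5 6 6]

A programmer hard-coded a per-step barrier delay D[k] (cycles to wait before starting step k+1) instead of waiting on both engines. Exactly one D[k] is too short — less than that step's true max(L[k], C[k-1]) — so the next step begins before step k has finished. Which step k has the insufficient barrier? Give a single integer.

hazard at step 3

[0] required=L[0]=9=9 vs D=9 ok
[1] required=max(L[1]=2,C[0]=2)=2 vs D=2 ok
[2] required=max(L[2]=5,C[1]=4)=5 vs D=5 ok
[3] required=max(L[3]=5,C[2]=9)=9 vs D=6 SHORT
[4] required=C[3]=6=6 vs D=6 ok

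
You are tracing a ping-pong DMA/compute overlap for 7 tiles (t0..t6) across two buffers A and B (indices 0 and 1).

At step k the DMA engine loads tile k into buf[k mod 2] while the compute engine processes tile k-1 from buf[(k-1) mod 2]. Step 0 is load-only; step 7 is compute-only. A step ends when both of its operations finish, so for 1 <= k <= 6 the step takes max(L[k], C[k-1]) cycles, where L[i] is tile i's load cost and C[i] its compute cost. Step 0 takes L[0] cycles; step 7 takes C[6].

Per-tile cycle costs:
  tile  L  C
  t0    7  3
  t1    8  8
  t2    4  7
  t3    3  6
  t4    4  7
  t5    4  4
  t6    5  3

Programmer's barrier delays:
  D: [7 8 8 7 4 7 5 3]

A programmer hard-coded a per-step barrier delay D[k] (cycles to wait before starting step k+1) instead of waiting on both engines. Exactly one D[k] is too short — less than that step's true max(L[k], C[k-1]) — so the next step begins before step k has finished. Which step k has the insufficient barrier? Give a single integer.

hazard at step 4

[0] required=L[0]=7=7 vs D=7 ok
[1] required=max(L[1]=8,C[0]=3)=8 vs D=8 ok
[2] required=max(L[2]=4,C[1]=8)=8 vs D=8 ok
[3] required=max(L[3]=3,C[2]=7)=7 vs D=7 ok
[4] required=max(L[4]=4,C[3]=6)=6 vs D=4 SHORT
[5] required=max(L[5]=4,C[4]=7)=7 vs D=7 ok
[6] required=max(L[6]=5,C[5]=4)=5 vs D=5 ok
[7] required=C[6]=3=3 vs D=3 ok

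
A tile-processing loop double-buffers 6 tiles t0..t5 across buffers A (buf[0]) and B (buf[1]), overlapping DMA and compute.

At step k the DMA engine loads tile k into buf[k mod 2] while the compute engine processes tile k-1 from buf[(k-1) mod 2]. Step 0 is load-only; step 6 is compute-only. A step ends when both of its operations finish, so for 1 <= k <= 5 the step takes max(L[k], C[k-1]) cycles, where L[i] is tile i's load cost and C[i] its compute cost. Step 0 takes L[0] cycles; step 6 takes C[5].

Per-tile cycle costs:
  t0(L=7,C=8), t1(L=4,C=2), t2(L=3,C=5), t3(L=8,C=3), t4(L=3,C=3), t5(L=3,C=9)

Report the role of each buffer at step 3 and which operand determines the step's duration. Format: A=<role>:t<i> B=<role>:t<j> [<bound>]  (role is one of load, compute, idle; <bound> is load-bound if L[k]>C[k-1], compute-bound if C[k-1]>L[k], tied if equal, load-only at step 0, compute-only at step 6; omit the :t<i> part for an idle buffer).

step 3: A=compute:t2 B=load:t3 [load-bound]

step 0: L[0]=7 → dur=7, Σ=7 | A=load:t0 B=idle [load-only]
step 1: L[1]=4 C[0]=8 → dur=8, Σ=15 | A=compute:t0 B=load:t1 [compute-bound]
step 2: L[2]=3 C[1]=2 → dur=3, Σ=18 | A=load:t2 B=compute:t1 [load-bound]
step 3: L[3]=8 C[2]=5 → dur=8, Σ=26 | A=compute:t2 B=load:t3 [load-bound]
step 4: L[4]=3 C[3]=3 → dur=3, Σ=29 | A=load:t4 B=compute:t3 [tied]
step 5: L[5]=3 C[4]=3 → dur=3, Σ=32 | A=compute:t4 B=load:t5 [tied]
step 6: C[5]=9 → dur=9, Σ=41 | A=idle B=compute:t5 [compute-only]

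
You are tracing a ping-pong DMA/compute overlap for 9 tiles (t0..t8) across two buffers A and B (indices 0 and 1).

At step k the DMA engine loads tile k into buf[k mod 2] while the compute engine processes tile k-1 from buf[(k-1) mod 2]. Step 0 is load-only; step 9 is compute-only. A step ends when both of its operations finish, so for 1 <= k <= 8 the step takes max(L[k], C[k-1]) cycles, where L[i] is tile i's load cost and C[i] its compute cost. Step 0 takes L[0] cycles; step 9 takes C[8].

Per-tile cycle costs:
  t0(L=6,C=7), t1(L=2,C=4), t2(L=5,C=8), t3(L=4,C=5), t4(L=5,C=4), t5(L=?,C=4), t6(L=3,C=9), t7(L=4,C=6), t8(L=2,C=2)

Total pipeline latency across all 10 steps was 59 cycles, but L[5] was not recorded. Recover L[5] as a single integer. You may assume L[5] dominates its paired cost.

L[5] = 7

step 0 | dur = L[0]=6 = 6
step 1 | dur = max(L[1]=2, C[0]=7) = 7
step 2 | dur = max(L[2]=5, C[1]=4) = 5
step 3 | dur = max(L[3]=4, C[2]=8) = 8
step 4 | dur = max(L[4]=5, C[3]=5) = 5
step 5 | dur = max(L[5]=?, C[4]=4) = L[5]  (unknown; binding)
step 6 | dur = max(L[6]=3, C[5]=4) = 4
step 7 | dur = max(L[7]=4, C[6]=9) = 9
step 8 | dur = max(L[8]=2, C[7]=6) = 6
step 9 | dur = C[8]=2 = 2
sum of known step durations = 52
dur[5] = total - known = 59 - 52 = 7
L[5] is the binding max in step 5, so L[5] = dur[5] = 7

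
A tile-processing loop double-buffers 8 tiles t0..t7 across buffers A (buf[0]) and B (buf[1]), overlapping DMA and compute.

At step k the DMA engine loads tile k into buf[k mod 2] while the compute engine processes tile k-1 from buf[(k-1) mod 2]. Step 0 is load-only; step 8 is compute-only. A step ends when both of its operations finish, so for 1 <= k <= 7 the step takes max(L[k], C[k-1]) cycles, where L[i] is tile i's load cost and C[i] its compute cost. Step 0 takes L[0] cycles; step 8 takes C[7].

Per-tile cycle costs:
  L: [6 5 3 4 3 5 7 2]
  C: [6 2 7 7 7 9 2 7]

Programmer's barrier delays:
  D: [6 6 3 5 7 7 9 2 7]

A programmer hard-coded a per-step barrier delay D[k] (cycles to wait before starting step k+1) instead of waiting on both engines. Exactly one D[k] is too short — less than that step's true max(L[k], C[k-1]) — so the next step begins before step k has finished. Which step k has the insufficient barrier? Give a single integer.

hazard at step 3

[0] required=L[0]=6=6 vs D=6 ok
[1] required=max(L[1]=5,C[0]=6)=6 vs D=6 ok
[2] required=max(L[2]=3,C[1]=2)=3 vs D=3 ok
[3] required=max(L[3]=4,C[2]=7)=7 vs D=5 SHORT
[4] required=max(L[4]=3,C[3]=7)=7 vs D=7 ok
[5] required=max(L[5]=5,C[4]=7)=7 vs D=7 ok
[6] required=max(L[6]=7,C[5]=9)=9 vs D=9 ok
[7] required=max(L[7]=2,C[6]=2)=2 vs D=2 ok
[8] required=C[7]=7=7 vs D=7 ok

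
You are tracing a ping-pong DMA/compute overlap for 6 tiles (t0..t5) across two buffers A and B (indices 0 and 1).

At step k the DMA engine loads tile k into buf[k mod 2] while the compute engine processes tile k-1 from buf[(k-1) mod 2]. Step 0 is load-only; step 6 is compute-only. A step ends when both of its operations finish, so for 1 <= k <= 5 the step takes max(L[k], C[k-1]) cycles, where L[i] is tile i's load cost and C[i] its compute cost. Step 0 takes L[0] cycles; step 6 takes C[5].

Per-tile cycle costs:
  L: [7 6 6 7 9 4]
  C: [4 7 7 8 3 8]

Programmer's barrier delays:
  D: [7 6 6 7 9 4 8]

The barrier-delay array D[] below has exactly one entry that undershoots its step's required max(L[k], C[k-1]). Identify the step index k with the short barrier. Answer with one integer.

[0] required=L[0]=7=7 vs D=7 ok
[1] required=max(L[1]=6,C[0]=4)=6 vs D=6 ok
[2] required=max(L[2]=6,C[1]=7)=7 vs D=6 SHORT
[3] required=max(L[3]=7,C[2]=7)=7 vs D=7 ok
[4] required=max(L[4]=9,C[3]=8)=9 vs D=9 ok
[5] required=max(L[5]=4,C[4]=3)=4 vs D=4 ok
[6] required=C[5]=8=8 vs D=8 ok

hazard at step 2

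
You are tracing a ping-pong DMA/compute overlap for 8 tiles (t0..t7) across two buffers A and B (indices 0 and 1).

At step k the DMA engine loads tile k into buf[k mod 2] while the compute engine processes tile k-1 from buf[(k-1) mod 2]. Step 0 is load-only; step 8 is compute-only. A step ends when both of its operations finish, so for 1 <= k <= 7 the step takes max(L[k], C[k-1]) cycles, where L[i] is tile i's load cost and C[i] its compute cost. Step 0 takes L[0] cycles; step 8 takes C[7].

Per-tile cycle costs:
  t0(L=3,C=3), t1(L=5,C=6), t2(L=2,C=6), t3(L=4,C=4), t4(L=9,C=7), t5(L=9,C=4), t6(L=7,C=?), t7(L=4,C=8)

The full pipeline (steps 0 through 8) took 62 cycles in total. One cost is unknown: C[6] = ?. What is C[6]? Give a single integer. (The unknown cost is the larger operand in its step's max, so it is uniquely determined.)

C[6] = 9

step 0 → dur = L[0]=3 = 3
step 1 → dur = max(L[1]=5, C[0]=3) = 5
step 2 → dur = max(L[2]=2, C[1]=6) = 6
step 3 → dur = max(L[3]=4, C[2]=6) = 6
step 4 → dur = max(L[4]=9, C[3]=4) = 9
step 5 → dur = max(L[5]=9, C[4]=7) = 9
step 6 → dur = max(L[6]=7, C[5]=4) = 7
step 7 → dur = max(L[7]=4, C[6]=?) = C[6]  (unknown; binding)
step 8 → dur = C[7]=8 = 8
sum of known step durations = 53
dur[7] = total - known = 62 - 53 = 9
C[6] is the binding max in step 7, so C[6] = dur[7] = 9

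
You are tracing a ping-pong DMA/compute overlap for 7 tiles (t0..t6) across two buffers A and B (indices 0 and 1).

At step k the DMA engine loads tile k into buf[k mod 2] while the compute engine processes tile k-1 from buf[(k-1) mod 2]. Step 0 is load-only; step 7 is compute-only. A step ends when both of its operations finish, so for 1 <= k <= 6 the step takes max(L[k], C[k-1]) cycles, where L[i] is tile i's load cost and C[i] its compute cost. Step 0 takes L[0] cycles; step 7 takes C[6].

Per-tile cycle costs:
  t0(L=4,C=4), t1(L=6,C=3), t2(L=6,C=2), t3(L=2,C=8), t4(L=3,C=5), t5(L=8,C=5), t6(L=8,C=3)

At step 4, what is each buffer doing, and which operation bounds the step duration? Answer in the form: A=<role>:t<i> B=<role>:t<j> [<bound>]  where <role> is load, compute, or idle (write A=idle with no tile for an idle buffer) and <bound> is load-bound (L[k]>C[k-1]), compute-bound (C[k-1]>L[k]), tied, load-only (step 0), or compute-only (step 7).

step 4: A=load:t4 B=compute:t3 [compute-bound]

  0. 4=4c; end=4; A:t0 B:-
  1. max(6,4)=6c; end=10; A:t0 B:t1
  2. max(6,3)=6c; end=16; A:t2 B:t1
  3. max(2,2)=2c; end=18; A:t2 B:t3
  4. max(3,8)=8c; end=26; A:t4 B:t3
  5. max(8,5)=8c; end=34; A:t4 B:t5
  6. max(8,5)=8c; end=42; A:t6 B:t5
  7. 3=3c; end=45; A:t6 B:t5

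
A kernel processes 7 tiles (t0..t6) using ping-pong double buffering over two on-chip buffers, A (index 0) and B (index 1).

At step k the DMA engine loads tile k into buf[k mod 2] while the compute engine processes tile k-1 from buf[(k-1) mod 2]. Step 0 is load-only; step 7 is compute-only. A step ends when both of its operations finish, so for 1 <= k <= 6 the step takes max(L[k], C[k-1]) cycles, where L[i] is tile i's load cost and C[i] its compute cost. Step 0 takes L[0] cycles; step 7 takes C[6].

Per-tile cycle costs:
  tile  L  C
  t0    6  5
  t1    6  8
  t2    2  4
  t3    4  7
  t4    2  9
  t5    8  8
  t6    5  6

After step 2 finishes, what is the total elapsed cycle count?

step 0: L[0]=6 → dur=6, Σ=6 | A=load:t0 B=idle [load-only]
step 1: L[1]=6 C[0]=5 → dur=6, Σ=12 | A=compute:t0 B=load:t1 [load-bound]
step 2: L[2]=2 C[1]=8 → dur=8, Σ=20 | A=load:t2 B=compute:t1 [compute-bound]
step 3: L[3]=4 C[2]=4 → dur=4, Σ=24 | A=compute:t2 B=load:t3 [tied]
step 4: L[4]=2 C[3]=7 → dur=7, Σ=31 | A=load:t4 B=compute:t3 [compute-bound]
step 5: L[5]=8 C[4]=9 → dur=9, Σ=40 | A=compute:t4 B=load:t5 [compute-bound]
step 6: L[6]=5 C[5]=8 → dur=8, Σ=48 | A=load:t6 B=compute:t5 [compute-bound]
step 7: C[6]=6 → dur=6, Σ=54 | A=compute:t6 B=idle [compute-only]

end_cycle[2] = 20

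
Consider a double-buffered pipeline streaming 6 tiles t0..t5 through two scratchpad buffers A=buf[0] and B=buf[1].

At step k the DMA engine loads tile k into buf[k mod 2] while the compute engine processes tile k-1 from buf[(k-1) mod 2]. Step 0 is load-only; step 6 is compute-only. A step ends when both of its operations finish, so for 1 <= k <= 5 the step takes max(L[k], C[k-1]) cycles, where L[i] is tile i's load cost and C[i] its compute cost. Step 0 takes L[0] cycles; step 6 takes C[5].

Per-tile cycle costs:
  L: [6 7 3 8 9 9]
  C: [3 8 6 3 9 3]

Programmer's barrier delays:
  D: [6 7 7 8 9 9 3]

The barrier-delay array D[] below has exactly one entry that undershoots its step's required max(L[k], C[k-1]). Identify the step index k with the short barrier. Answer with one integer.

[0] required=L[0]=6=6 vs D=6 ok
[1] required=max(L[1]=7,C[0]=3)=7 vs D=7 ok
[2] required=max(L[2]=3,C[1]=8)=8 vs D=7 SHORT
[3] required=max(L[3]=8,C[2]=6)=8 vs D=8 ok
[4] required=max(L[4]=9,C[3]=3)=9 vs D=9 ok
[5] required=max(L[5]=9,C[4]=9)=9 vs D=9 ok
[6] required=C[5]=3=3 vs D=3 ok

hazard at step 2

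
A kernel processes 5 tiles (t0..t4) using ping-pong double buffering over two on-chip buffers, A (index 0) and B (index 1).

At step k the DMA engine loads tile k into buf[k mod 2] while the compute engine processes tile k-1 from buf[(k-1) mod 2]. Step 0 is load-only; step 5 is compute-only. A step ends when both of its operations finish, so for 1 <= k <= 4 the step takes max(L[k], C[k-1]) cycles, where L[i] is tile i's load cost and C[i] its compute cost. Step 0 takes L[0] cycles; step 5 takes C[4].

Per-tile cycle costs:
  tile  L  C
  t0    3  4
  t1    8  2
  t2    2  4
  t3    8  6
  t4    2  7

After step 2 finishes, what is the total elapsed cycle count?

  0. 3=3c; end=3; A:t0 B:-
  1. max(8,4)=8c; end=11; A:t0 B:t1
  2. max(2,2)=2c; end=13; A:t2 B:t1
  3. max(8,4)=8c; end=21; A:t2 B:t3
  4. max(2,6)=6c; end=27; A:t4 B:t3
  5. 7=7c; end=34; A:t4 B:t3

end_cycle[2] = 13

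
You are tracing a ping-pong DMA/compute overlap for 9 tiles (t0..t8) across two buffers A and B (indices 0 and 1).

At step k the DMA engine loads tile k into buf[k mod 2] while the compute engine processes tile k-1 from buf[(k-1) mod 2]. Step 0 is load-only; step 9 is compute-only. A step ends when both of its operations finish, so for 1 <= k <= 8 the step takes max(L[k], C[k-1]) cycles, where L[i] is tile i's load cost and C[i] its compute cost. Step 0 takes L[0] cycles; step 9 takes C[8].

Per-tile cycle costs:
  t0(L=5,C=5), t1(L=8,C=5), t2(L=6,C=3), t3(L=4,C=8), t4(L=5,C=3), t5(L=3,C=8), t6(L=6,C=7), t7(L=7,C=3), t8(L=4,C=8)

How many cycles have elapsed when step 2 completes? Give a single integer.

end_cycle[2] = 19

step 0: L[0]=5 → dur=5, Σ=5 | A=load:t0 B=idle [load-only]
step 1: L[1]=8 C[0]=5 → dur=8, Σ=13 | A=compute:t0 B=load:t1 [load-bound]
step 2: L[2]=6 C[1]=5 → dur=6, Σ=19 | A=load:t2 B=compute:t1 [load-bound]
step 3: L[3]=4 C[2]=3 → dur=4, Σ=23 | A=compute:t2 B=load:t3 [load-bound]
step 4: L[4]=5 C[3]=8 → dur=8, Σ=31 | A=load:t4 B=compute:t3 [compute-bound]
step 5: L[5]=3 C[4]=3 → dur=3, Σ=34 | A=compute:t4 B=load:t5 [tied]
step 6: L[6]=6 C[5]=8 → dur=8, Σ=42 | A=load:t6 B=compute:t5 [compute-bound]
step 7: L[7]=7 C[6]=7 → dur=7, Σ=49 | A=compute:t6 B=load:t7 [tied]
step 8: L[8]=4 C[7]=3 → dur=4, Σ=53 | A=load:t8 B=compute:t7 [load-bound]
step 9: C[8]=8 → dur=8, Σ=61 | A=compute:t8 B=idle [compute-only]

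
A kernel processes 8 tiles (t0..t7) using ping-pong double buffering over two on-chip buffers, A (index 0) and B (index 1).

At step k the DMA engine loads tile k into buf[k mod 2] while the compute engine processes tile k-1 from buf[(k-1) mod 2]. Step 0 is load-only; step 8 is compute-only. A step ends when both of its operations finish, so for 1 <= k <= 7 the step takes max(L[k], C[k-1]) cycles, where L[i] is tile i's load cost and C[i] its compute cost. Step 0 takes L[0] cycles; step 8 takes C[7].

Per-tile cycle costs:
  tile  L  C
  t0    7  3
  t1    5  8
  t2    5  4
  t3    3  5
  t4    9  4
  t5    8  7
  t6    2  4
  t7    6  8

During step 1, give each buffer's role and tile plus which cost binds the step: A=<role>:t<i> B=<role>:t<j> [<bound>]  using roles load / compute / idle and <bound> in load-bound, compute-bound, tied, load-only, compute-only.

[0] DMA t0→A (7c) ∥ CU idle ⇒ 7c, clock 7
[1] DMA t1→B (5c) ∥ CU A:t0 (3c) ⇒ 5c, clock 12
[2] DMA t2→A (5c) ∥ CU B:t1 (8c) ⇒ 8c, clock 20
[3] DMA t3→B (3c) ∥ CU A:t2 (4c) ⇒ 4c, clock 24
[4] DMA t4→A (9c) ∥ CU B:t3 (5c) ⇒ 9c, clock 33
[5] DMA t5→B (8c) ∥ CU A:t4 (4c) ⇒ 8c, clock 41
[6] DMA t6→A (2c) ∥ CU B:t5 (7c) ⇒ 7c, clock 48
[7] DMA t7→B (6c) ∥ CU A:t6 (4c) ⇒ 6c, clock 54
[8] DMA idle ∥ CU B:t7 (8c) ⇒ 8c, clock 62

step 1: A=compute:t0 B=load:t1 [load-bound]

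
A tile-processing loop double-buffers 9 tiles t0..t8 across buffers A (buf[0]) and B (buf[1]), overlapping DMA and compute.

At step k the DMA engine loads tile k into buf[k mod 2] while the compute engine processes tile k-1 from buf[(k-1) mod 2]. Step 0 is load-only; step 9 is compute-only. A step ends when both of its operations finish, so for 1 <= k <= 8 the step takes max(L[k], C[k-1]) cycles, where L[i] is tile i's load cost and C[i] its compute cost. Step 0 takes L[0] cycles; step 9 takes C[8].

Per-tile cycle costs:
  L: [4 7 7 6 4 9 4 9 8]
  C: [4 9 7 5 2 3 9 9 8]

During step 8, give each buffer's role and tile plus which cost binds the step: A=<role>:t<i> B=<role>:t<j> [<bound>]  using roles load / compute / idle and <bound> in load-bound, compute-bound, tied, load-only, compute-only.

step 8: A=load:t8 B=compute:t7 [compute-bound]

step 0: L[0]=4 → dur=4, Σ=4 | A=load:t0 B=idle [load-only]
step 1: L[1]=7 C[0]=4 → dur=7, Σ=11 | A=compute:t0 B=load:t1 [load-bound]
step 2: L[2]=7 C[1]=9 → dur=9, Σ=20 | A=load:t2 B=compute:t1 [compute-bound]
step 3: L[3]=6 C[2]=7 → dur=7, Σ=27 | A=compute:t2 B=load:t3 [compute-bound]
step 4: L[4]=4 C[3]=5 → dur=5, Σ=32 | A=load:t4 B=compute:t3 [compute-bound]
step 5: L[5]=9 C[4]=2 → dur=9, Σ=41 | A=compute:t4 B=load:t5 [load-bound]
step 6: L[6]=4 C[5]=3 → dur=4, Σ=45 | A=load:t6 B=compute:t5 [load-bound]
step 7: L[7]=9 C[6]=9 → dur=9, Σ=54 | A=compute:t6 B=load:t7 [tied]
step 8: L[8]=8 C[7]=9 → dur=9, Σ=63 | A=load:t8 B=compute:t7 [compute-bound]
step 9: C[8]=8 → dur=8, Σ=71 | A=compute:t8 B=idle [compute-only]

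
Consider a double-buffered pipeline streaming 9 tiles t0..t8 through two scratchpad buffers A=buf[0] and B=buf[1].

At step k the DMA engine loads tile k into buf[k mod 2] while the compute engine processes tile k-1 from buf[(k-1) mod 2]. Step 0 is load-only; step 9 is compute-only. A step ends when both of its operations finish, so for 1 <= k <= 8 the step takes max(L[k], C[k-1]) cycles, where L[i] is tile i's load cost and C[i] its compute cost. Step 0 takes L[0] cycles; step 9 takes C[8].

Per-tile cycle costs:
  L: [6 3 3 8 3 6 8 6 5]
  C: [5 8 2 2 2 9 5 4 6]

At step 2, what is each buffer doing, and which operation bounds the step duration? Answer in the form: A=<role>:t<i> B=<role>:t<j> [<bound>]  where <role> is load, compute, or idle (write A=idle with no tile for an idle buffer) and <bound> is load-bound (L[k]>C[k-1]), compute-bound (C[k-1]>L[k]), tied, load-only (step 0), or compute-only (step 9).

step 0: L[0]=6 → dur=6, Σ=6 | A=load:t0 B=idle [load-only]
step 1: L[1]=3 C[0]=5 → dur=5, Σ=11 | A=compute:t0 B=load:t1 [compute-bound]
step 2: L[2]=3 C[1]=8 → dur=8, Σ=19 | A=load:t2 B=compute:t1 [compute-bound]
step 3: L[3]=8 C[2]=2 → dur=8, Σ=27 | A=compute:t2 B=load:t3 [load-bound]
step 4: L[4]=3 C[3]=2 → dur=3, Σ=30 | A=load:t4 B=compute:t3 [load-bound]
step 5: L[5]=6 C[4]=2 → dur=6, Σ=36 | A=compute:t4 B=load:t5 [load-bound]
step 6: L[6]=8 C[5]=9 → dur=9, Σ=45 | A=load:t6 B=compute:t5 [compute-bound]
step 7: L[7]=6 C[6]=5 → dur=6, Σ=51 | A=compute:t6 B=load:t7 [load-bound]
step 8: L[8]=5 C[7]=4 → dur=5, Σ=56 | A=load:t8 B=compute:t7 [load-bound]
step 9: C[8]=6 → dur=6, Σ=62 | A=compute:t8 B=idle [compute-only]

step 2: A=load:t2 B=compute:t1 [compute-bound]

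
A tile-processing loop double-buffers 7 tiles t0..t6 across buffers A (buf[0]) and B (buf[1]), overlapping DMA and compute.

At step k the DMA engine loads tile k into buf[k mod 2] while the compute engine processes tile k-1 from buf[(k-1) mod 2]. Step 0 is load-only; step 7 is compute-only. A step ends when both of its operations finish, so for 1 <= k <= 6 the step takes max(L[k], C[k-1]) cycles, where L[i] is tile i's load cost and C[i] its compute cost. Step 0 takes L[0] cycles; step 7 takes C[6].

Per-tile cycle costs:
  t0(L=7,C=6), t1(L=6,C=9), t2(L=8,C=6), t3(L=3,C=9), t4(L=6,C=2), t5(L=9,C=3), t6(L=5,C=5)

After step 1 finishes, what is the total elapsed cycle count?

end_cycle[1] = 13

  0. 7=7c; end=7; A:t0 B:-
  1. max(6,6)=6c; end=13; A:t0 B:t1
  2. max(8,9)=9c; end=22; A:t2 B:t1
  3. max(3,6)=6c; end=28; A:t2 B:t3
  4. max(6,9)=9c; end=37; A:t4 B:t3
  5. max(9,2)=9c; end=46; A:t4 B:t5
  6. max(5,3)=5c; end=51; A:t6 B:t5
  7. 5=5c; end=56; A:t6 B:t5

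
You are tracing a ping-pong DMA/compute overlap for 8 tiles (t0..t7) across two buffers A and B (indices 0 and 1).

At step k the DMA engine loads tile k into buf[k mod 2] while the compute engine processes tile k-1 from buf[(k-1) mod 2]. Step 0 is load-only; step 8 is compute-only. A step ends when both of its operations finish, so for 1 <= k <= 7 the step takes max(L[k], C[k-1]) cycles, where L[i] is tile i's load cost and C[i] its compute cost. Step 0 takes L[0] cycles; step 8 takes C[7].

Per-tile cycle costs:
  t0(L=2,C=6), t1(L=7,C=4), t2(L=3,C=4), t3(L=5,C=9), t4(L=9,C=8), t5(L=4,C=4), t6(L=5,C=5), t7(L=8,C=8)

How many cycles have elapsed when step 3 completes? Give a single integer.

end_cycle[3] = 18

[0] DMA t0→A (2c) ∥ CU idle ⇒ 2c, clock 2
[1] DMA t1→B (7c) ∥ CU A:t0 (6c) ⇒ 7c, clock 9
[2] DMA t2→A (3c) ∥ CU B:t1 (4c) ⇒ 4c, clock 13
[3] DMA t3→B (5c) ∥ CU A:t2 (4c) ⇒ 5c, clock 18
[4] DMA t4→A (9c) ∥ CU B:t3 (9c) ⇒ 9c, clock 27
[5] DMA t5→B (4c) ∥ CU A:t4 (8c) ⇒ 8c, clock 35
[6] DMA t6→A (5c) ∥ CU B:t5 (4c) ⇒ 5c, clock 40
[7] DMA t7→B (8c) ∥ CU A:t6 (5c) ⇒ 8c, clock 48
[8] DMA idle ∥ CU B:t7 (8c) ⇒ 8c, clock 56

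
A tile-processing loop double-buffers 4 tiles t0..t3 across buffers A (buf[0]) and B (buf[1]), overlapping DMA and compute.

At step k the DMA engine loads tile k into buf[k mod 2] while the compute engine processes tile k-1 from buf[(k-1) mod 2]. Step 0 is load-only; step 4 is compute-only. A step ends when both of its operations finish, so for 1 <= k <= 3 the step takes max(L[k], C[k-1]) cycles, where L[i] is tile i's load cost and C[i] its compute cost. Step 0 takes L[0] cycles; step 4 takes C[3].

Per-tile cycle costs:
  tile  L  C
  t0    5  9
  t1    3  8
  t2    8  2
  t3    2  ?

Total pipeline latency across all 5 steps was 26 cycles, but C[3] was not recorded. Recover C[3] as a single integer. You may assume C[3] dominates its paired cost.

C[3] = 2

step 0: dur = L[0]=5 = 5
step 1: dur = max(L[1]=3, C[0]=9) = 9
step 2: dur = max(L[2]=8, C[1]=8) = 8
step 3: dur = max(L[3]=2, C[2]=2) = 2
step 4: dur = C[3]=? = C[3]  (unknown; binding)
sum of known step durations = 24
dur[4] = total - known = 26 - 24 = 2
C[3] is the binding max in step 4, so C[3] = dur[4] = 2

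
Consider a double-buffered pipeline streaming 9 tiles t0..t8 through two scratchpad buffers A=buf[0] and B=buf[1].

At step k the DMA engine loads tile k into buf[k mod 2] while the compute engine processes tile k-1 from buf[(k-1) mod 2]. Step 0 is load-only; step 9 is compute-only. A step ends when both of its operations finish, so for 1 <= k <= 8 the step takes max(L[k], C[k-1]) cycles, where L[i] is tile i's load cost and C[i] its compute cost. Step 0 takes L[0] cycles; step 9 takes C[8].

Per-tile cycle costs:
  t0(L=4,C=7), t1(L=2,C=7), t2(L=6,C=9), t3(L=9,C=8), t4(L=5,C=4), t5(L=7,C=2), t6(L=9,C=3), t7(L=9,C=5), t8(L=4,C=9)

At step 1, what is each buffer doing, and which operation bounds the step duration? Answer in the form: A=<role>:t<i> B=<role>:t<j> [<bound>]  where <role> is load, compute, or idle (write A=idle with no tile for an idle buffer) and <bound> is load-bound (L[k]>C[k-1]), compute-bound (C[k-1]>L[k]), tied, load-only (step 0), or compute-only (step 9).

step 1: A=compute:t0 B=load:t1 [compute-bound]

  0. 4=4c; end=4; A:t0 B:-
  1. max(2,7)=7c; end=11; A:t0 B:t1
  2. max(6,7)=7c; end=18; A:t2 B:t1
  3. max(9,9)=9c; end=27; A:t2 B:t3
  4. max(5,8)=8c; end=35; A:t4 B:t3
  5. max(7,4)=7c; end=42; A:t4 B:t5
  6. max(9,2)=9c; end=51; A:t6 B:t5
  7. max(9,3)=9c; end=60; A:t6 B:t7
  8. max(4,5)=5c; end=65; A:t8 B:t7
  9. 9=9c; end=74; A:t8 B:t7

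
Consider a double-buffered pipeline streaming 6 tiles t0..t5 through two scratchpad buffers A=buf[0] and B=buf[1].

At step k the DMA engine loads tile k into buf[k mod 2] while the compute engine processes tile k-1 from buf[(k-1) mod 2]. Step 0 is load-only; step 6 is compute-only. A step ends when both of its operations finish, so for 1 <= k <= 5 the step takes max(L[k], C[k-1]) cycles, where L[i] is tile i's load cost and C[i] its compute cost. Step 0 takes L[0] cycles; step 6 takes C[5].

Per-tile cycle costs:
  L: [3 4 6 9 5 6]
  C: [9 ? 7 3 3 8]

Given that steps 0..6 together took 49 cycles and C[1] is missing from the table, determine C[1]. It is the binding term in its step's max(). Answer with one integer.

C[1] = 9

step 0 | dur = L[0]=3 = 3
step 1 | dur = max(L[1]=4, C[0]=9) = 9
step 2 | dur = max(L[2]=6, C[1]=?) = C[1]  (unknown; binding)
step 3 | dur = max(L[3]=9, C[2]=7) = 9
step 4 | dur = max(L[4]=5, C[3]=3) = 5
step 5 | dur = max(L[5]=6, C[4]=3) = 6
step 6 | dur = C[5]=8 = 8
sum of known step durations = 40
dur[2] = total - known = 49 - 40 = 9
C[1] is the binding max in step 2, so C[1] = dur[2] = 9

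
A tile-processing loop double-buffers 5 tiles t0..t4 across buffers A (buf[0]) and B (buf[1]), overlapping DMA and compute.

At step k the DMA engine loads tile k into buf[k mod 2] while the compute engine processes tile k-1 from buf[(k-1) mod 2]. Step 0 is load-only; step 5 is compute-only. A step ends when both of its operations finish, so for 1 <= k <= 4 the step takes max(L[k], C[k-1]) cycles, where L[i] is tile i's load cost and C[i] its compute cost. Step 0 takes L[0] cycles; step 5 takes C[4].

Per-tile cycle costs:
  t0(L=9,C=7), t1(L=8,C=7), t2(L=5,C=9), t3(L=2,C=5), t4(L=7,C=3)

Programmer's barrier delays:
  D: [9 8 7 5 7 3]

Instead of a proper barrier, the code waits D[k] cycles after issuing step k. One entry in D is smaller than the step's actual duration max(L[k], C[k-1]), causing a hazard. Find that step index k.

[0] required=L[0]=9=9 vs D=9 ok
[1] required=max(L[1]=8,C[0]=7)=8 vs D=8 ok
[2] required=max(L[2]=5,C[1]=7)=7 vs D=7 ok
[3] required=max(L[3]=2,C[2]=9)=9 vs D=5 SHORT
[4] required=max(L[4]=7,C[3]=5)=7 vs D=7 ok
[5] required=C[4]=3=3 vs D=3 ok

hazard at step 3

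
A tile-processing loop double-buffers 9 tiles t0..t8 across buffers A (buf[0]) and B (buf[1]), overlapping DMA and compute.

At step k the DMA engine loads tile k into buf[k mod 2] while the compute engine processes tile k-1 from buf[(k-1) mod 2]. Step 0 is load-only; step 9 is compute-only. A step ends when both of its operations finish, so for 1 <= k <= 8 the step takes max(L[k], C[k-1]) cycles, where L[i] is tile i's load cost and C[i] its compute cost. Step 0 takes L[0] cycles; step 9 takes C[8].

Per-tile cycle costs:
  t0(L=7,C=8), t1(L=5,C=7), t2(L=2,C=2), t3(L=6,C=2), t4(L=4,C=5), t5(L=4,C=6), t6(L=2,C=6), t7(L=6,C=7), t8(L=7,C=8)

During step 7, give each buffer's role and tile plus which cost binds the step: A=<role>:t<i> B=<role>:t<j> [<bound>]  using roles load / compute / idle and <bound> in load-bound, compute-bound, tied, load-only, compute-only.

step 7: A=compute:t6 B=load:t7 [tied]

[0] DMA t0→A (7c) ∥ CU idle ⇒ 7c, clock 7
[1] DMA t1→B (5c) ∥ CU A:t0 (8c) ⇒ 8c, clock 15
[2] DMA t2→A (2c) ∥ CU B:t1 (7c) ⇒ 7c, clock 22
[3] DMA t3→B (6c) ∥ CU A:t2 (2c) ⇒ 6c, clock 28
[4] DMA t4→A (4c) ∥ CU B:t3 (2c) ⇒ 4c, clock 32
[5] DMA t5→B (4c) ∥ CU A:t4 (5c) ⇒ 5c, clock 37
[6] DMA t6→A (2c) ∥ CU B:t5 (6c) ⇒ 6c, clock 43
[7] DMA t7→B (6c) ∥ CU A:t6 (6c) ⇒ 6c, clock 49
[8] DMA t8→A (7c) ∥ CU B:t7 (7c) ⇒ 7c, clock 56
[9] DMA idle ∥ CU A:t8 (8c) ⇒ 8c, clock 64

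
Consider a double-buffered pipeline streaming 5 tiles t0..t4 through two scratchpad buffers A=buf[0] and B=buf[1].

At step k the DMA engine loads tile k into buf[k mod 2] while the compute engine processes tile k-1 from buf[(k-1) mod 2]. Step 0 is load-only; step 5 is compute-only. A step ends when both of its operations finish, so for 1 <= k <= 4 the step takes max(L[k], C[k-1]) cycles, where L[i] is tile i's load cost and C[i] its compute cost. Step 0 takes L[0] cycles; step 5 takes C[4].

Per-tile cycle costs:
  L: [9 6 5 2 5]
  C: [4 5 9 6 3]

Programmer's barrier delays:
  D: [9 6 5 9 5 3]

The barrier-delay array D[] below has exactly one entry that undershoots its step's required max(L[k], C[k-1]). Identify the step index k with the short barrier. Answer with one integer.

[0] required=L[0]=9=9 vs D=9 ok
[1] required=max(L[1]=6,C[0]=4)=6 vs D=6 ok
[2] required=max(L[2]=5,C[1]=5)=5 vs D=5 ok
[3] required=max(L[3]=2,C[2]=9)=9 vs D=9 ok
[4] required=max(L[4]=5,C[3]=6)=6 vs D=5 SHORT
[5] required=C[4]=3=3 vs D=3 ok

hazard at step 4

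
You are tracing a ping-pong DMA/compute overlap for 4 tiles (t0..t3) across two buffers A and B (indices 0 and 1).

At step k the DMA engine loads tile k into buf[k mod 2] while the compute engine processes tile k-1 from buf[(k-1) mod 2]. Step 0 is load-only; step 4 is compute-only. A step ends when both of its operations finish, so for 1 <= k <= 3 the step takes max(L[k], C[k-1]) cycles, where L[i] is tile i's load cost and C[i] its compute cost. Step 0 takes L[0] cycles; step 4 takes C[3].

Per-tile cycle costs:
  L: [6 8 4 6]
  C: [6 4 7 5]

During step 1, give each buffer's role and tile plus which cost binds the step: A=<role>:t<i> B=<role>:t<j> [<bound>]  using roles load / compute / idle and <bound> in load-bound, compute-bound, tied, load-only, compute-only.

step 1: A=compute:t0 B=load:t1 [load-bound]

  0. 6=6c; end=6; A:t0 B:-
  1. max(8,6)=8c; end=14; A:t0 B:t1
  2. max(4,4)=4c; end=18; A:t2 B:t1
  3. max(6,7)=7c; end=25; A:t2 B:t3
  4. 5=5c; end=30; A:t2 B:t3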